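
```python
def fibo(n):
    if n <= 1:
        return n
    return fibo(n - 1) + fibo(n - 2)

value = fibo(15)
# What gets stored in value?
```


fibo(15)
= fibo(14) + fibo(13)
= (fibo(13) + fibo(12)) + fibo(13)
Computing bottom-up: fibo(0)=0, fibo(1)=1, fibo(2)=1, fibo(3)=2, fibo(4)=3, fibo(5)=5, fibo(6)=8, fibo(7)=13, fibo(8)=21, fibo(9)=34, fibo(10)=55, fibo(11)=89, fibo(12)=144, fibo(13)=233, fibo(14)=377, fibo(15)=610
= 610


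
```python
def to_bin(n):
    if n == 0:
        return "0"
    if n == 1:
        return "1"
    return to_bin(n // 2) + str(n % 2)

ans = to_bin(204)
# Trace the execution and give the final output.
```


to_bin(204)
= to_bin(102) + "0"
= to_bin(51) + "0" + "0"
= to_bin(25) + "1" + "0" + "0"
= to_bin(12) + "1" + "1" + "0" + "0"
= to_bin(6) + "0" + "1" + "1" + "0" + "0"
= to_bin(3) + "0" + "0" + "1" + "1" + "0" + "0"
= to_bin(1) + "1" + "0" + "0" + "1" + "1" + "0" + "0"
= "1" + "1" + "0" + "0" + "1" + "1" + "0" + "0"
= "11001100"


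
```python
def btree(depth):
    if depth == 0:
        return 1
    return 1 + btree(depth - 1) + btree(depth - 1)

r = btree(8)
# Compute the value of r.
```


btree(8)
= 1 + btree(7) + btree(7)
= 1 + 2 * btree(7)
btree(k) = 2^(k+1) - 1
btree(0) = 1
btree(1) = 3
btree(2) = 7
btree(3) = 15
btree(4) = 31
btree(8) = 2^9 - 1 = 511


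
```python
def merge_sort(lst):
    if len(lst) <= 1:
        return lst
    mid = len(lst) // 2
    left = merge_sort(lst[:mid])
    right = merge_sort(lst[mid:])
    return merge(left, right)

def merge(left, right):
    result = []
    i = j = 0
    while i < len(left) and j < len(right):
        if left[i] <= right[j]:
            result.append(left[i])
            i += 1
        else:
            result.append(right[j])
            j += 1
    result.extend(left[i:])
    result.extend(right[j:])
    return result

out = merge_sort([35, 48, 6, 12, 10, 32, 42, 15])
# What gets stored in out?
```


merge_sort([35, 48, 6, 12, 10, 32, 42, 15])
Split into [35, 48, 6, 12] and [10, 32, 42, 15]
Left sorted: [6, 12, 35, 48]
Right sorted: [10, 15, 32, 42]
Merge [6, 12, 35, 48] and [10, 15, 32, 42]
= [6, 10, 12, 15, 32, 35, 42, 48]


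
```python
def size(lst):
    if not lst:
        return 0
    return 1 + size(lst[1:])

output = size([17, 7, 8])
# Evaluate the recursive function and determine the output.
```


size([17, 7, 8])
= 1 + size([7, 8])
= 1 + 1 + size([8])
= 1 + 1 + 1 + size([])
= 1 + 1 + 1 + 0
= 3


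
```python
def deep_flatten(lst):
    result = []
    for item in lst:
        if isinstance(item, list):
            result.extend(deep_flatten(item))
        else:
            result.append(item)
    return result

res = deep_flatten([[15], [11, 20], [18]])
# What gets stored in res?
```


deep_flatten([[15], [11, 20], [18]])
Processing each element:
  [15] is a list -> deep_flatten recursively -> [15]
  [11, 20] is a list -> deep_flatten recursively -> [11, 20]
  [18] is a list -> deep_flatten recursively -> [18]
= [15, 11, 20, 18]


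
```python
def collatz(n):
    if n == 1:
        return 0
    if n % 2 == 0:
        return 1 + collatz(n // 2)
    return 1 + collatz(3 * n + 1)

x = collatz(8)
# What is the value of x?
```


collatz(8)
8 is even -> collatz(4)
4 is even -> collatz(2)
2 is even -> collatz(1)
Reached 1 after 3 steps
= 3


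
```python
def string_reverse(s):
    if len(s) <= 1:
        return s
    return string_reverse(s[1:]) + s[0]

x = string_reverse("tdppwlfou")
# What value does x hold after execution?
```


string_reverse("tdppwlfou")
= string_reverse("dppwlfou") + "t"
= string_reverse("ppwlfou") + "d" + "t"
= string_reverse("pwlfou") + "p" + "d" + "t"
= string_reverse("wlfou") + "p" + "p" + "d" + "t"
= string_reverse("lfou") + "w" + "p" + "p" + "d" + "t"
= string_reverse("fou") + "l" + "w" + "p" + "p" + "d" + "t"
= string_reverse("ou") + "f" + "l" + "w" + "p" + "p" + "d" + "t"
= string_reverse("u") + "o" + "f" + "l" + "w" + "p" + "p" + "d" + "t"
= "u" + "o" + "f" + "l" + "w" + "p" + "p" + "d" + "t"
= "uoflwppdt"


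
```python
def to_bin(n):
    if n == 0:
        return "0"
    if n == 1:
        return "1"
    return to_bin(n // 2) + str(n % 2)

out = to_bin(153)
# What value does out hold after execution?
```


to_bin(153)
= to_bin(76) + "1"
= to_bin(38) + "0" + "1"
= to_bin(19) + "0" + "0" + "1"
= to_bin(9) + "1" + "0" + "0" + "1"
= to_bin(4) + "1" + "1" + "0" + "0" + "1"
= to_bin(2) + "0" + "1" + "1" + "0" + "0" + "1"
= to_bin(1) + "0" + "0" + "1" + "1" + "0" + "0" + "1"
= "1" + "0" + "0" + "1" + "1" + "0" + "0" + "1"
= "10011001"


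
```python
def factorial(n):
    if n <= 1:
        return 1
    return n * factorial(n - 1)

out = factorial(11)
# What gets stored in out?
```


factorial(11)
= 11 * factorial(10)
= 11 * 10 * factorial(9)
= 11 * 10 * 9 * factorial(8)
= 11 * 10 * 9 * 8 * factorial(7)
= 11 * 10 * 9 * 8 * 7 * factorial(6)
= 11 * 10 * 9 * 8 * 7 * 6 * factorial(5)
= 11 * 10 * 9 * 8 * 7 * 6 * 5 * factorial(4)
= 11 * 10 * 9 * 8 * 7 * 6 * 5 * 4 * factorial(3)
= 11 * 10 * 9 * 8 * 7 * 6 * 5 * 4 * 3 * factorial(2)
= 11 * 10 * 9 * 8 * 7 * 6 * 5 * 4 * 3 * 2 * factorial(1)
= 11 * 10 * 9 * 8 * 7 * 6 * 5 * 4 * 3 * 2 * 1
= 39916800


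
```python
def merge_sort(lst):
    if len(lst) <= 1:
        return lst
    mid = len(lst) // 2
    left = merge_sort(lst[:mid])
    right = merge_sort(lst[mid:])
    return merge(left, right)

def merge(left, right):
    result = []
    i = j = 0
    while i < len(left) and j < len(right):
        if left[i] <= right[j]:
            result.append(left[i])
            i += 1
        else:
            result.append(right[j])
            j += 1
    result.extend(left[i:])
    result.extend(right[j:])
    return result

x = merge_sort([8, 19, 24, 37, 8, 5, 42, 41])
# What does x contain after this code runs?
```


merge_sort([8, 19, 24, 37, 8, 5, 42, 41])
Split into [8, 19, 24, 37] and [8, 5, 42, 41]
Left sorted: [8, 19, 24, 37]
Right sorted: [5, 8, 41, 42]
Merge [8, 19, 24, 37] and [5, 8, 41, 42]
= [5, 8, 8, 19, 24, 37, 41, 42]


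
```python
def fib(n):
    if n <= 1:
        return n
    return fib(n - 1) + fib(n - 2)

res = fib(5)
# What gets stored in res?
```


fib(5)
= fib(4) + fib(3)
= (fib(3) + fib(2)) + fib(3)
Computing bottom-up: fib(0)=0, fib(1)=1, fib(2)=1, fib(3)=2, fib(4)=3, fib(5)=5
= 5


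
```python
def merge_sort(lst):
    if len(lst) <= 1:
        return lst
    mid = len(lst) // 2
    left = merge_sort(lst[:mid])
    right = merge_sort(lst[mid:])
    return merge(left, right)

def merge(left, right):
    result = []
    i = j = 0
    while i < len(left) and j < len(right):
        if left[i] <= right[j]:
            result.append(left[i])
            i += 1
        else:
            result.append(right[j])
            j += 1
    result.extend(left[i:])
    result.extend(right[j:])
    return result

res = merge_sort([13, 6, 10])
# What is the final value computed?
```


merge_sort([13, 6, 10])
Split into [13] and [6, 10]
Left sorted: [13]
Right sorted: [6, 10]
Merge [13] and [6, 10]
= [6, 10, 13]


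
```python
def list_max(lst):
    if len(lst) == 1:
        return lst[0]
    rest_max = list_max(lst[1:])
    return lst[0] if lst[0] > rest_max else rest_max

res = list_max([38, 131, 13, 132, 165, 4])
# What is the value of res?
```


list_max([38, 131, 13, 132, 165, 4])
= compare 38 with list_max([131, 13, 132, 165, 4])
= compare 131 with list_max([13, 132, 165, 4])
= compare 13 with list_max([132, 165, 4])
= compare 132 with list_max([165, 4])
= compare 165 with list_max([4])
Base: list_max([4]) = 4
compare 165 with 4: max = 165
compare 132 with 165: max = 165
compare 13 with 165: max = 165
compare 131 with 165: max = 165
compare 38 with 165: max = 165
= 165


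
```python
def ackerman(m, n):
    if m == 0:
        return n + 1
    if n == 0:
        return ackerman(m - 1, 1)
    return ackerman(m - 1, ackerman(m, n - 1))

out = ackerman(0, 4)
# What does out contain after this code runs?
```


ackerman(0, 4)
m == 0: return 4 + 1 = 5
= 5


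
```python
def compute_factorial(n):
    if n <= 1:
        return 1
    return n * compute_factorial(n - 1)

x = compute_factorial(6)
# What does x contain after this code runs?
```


compute_factorial(6)
= 6 * compute_factorial(5)
= 6 * 5 * compute_factorial(4)
= 6 * 5 * 4 * compute_factorial(3)
= 6 * 5 * 4 * 3 * compute_factorial(2)
= 6 * 5 * 4 * 3 * 2 * compute_factorial(1)
= 6 * 5 * 4 * 3 * 2 * 1
= 720


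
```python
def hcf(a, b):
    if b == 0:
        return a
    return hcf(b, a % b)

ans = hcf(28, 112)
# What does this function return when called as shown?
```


hcf(28, 112)
= hcf(112, 28 % 112) = hcf(112, 28)
= hcf(28, 112 % 28) = hcf(28, 0)
b == 0, return a = 28


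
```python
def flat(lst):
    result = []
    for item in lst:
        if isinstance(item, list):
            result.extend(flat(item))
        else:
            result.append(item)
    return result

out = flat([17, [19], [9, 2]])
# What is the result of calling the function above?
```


flat([17, [19], [9, 2]])
Processing each element:
  17 is not a list -> append 17
  [19] is a list -> flat recursively -> [19]
  [9, 2] is a list -> flat recursively -> [9, 2]
= [17, 19, 9, 2]


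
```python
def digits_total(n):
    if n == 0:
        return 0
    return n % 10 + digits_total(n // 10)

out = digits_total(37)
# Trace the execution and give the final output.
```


digits_total(37)
= 7 + digits_total(3)
= 7 + 3 + digits_total(0)
= 7 + 3 + 0
= 10


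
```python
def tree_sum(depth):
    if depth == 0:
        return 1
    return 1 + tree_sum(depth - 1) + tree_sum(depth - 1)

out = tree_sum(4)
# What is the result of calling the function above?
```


tree_sum(4)
= 1 + tree_sum(3) + tree_sum(3)
= 1 + 2 * tree_sum(3)
tree_sum(k) = 2^(k+1) - 1
tree_sum(0) = 1
tree_sum(1) = 3
tree_sum(2) = 7
tree_sum(3) = 15
tree_sum(4) = 31
tree_sum(4) = 2^5 - 1 = 31


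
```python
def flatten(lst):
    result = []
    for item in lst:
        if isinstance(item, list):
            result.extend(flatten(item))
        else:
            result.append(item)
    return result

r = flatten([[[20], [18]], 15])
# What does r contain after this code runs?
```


flatten([[[20], [18]], 15])
Processing each element:
  [[20], [18]] is a list -> flatten recursively -> [20, 18]
  15 is not a list -> append 15
= [20, 18, 15]


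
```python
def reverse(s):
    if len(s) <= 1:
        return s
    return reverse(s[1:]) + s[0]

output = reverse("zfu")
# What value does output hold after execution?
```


reverse("zfu")
= reverse("fu") + "z"
= reverse("u") + "f" + "z"
= "u" + "f" + "z"
= "ufz"


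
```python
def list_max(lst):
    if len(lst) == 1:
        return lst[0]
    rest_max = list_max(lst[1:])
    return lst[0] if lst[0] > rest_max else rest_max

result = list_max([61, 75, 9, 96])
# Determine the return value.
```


list_max([61, 75, 9, 96])
= compare 61 with list_max([75, 9, 96])
= compare 75 with list_max([9, 96])
= compare 9 with list_max([96])
Base: list_max([96]) = 96
compare 9 with 96: max = 96
compare 75 with 96: max = 96
compare 61 with 96: max = 96
= 96


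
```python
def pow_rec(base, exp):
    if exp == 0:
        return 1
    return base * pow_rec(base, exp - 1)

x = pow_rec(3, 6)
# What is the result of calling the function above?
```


pow_rec(3, 6)
= 3 * pow_rec(3, 5)
= 3 * 3 * pow_rec(3, 4)
= 3 * 3 * 3 * pow_rec(3, 3)
= 3 * 3 * 3 * 3 * pow_rec(3, 2)
= 3 * 3 * 3 * 3 * 3 * pow_rec(3, 1)
= 3 * 3 * 3 * 3 * 3 * 3 * pow_rec(3, 0)
= 3 * 3 * 3 * 3 * 3 * 3 * 1
= 729


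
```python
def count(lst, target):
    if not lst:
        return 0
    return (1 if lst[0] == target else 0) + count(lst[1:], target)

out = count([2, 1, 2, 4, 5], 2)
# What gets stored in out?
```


count([2, 1, 2, 4, 5], 2)
lst[0]=2 == 2: 1 + count([1, 2, 4, 5], 2)
lst[0]=1 != 2: 0 + count([2, 4, 5], 2)
lst[0]=2 == 2: 1 + count([4, 5], 2)
lst[0]=4 != 2: 0 + count([5], 2)
lst[0]=5 != 2: 0 + count([], 2)
= 2


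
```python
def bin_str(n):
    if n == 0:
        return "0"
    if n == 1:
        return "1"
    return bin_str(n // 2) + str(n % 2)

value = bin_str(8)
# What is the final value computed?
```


bin_str(8)
= bin_str(4) + "0"
= bin_str(2) + "0" + "0"
= bin_str(1) + "0" + "0" + "0"
= "1" + "0" + "0" + "0"
= "1000"


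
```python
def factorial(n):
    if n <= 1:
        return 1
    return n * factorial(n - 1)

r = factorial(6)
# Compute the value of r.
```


factorial(6)
= 6 * factorial(5)
= 6 * 5 * factorial(4)
= 6 * 5 * 4 * factorial(3)
= 6 * 5 * 4 * 3 * factorial(2)
= 6 * 5 * 4 * 3 * 2 * factorial(1)
= 6 * 5 * 4 * 3 * 2 * 1
= 720


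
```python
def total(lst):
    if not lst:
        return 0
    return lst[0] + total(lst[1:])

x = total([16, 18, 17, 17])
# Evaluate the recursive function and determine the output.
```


total([16, 18, 17, 17])
= 16 + total([18, 17, 17])
= 16 + 18 + total([17, 17])
= 16 + 18 + 17 + total([17])
= 16 + 18 + 17 + 17 + total([])
= 16 + 18 + 17 + 17 + 0
= 68


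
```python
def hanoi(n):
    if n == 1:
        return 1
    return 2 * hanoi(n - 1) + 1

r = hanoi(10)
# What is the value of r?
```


hanoi(10)
= 2 * hanoi(9) + 1
= 2 * (2 * hanoi(8) + 1) + 1
= 2 * (2 * (2 * hanoi(7) + 1) + 1) + 1
= 2 * (2 * (2 * (2 * hanoi(6) + 1) + 1) + 1) + 1
= 2 * (2 * (2 * (2 * (2 * hanoi(5) + 1) + 1) + 1) + 1) + 1
= 2 * (2 * (2 * (2 * (2 * (2 * hanoi(4) + 1) + 1) + 1) + 1) + 1) + 1
= 2 * (2 * (2 * (2 * (2 * (2 * (2 * hanoi(3) + 1) + 1) + 1) + 1) + 1) + 1) + 1
= 2 * (2 * (2 * (2 * (2 * (2 * (2 * (2 * hanoi(2) + 1) + 1) + 1) + 1) + 1) + 1) + 1) + 1
= 2 * (2 * (2 * (2 * (2 * (2 * (2 * (2 * (2 * hanoi(1) + 1) + 1) + 1) + 1) + 1) + 1) + 1) + 1) + 1
Now compute bottom-up:
hanoi(1) = 1
hanoi(2) = 2 * 1 + 1 = 3
hanoi(3) = 2 * 3 + 1 = 7
hanoi(4) = 2 * 7 + 1 = 15
hanoi(5) = 2 * 15 + 1 = 31
hanoi(6) = 2 * 31 + 1 = 63
hanoi(7) = 2 * 63 + 1 = 127
hanoi(8) = 2 * 127 + 1 = 255
hanoi(9) = 2 * 255 + 1 = 511
hanoi(10) = 2 * 511 + 1 = 1023
= 1023


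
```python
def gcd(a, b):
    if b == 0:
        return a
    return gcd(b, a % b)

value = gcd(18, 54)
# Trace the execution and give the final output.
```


gcd(18, 54)
= gcd(54, 18 % 54) = gcd(54, 18)
= gcd(18, 54 % 18) = gcd(18, 0)
b == 0, return a = 18


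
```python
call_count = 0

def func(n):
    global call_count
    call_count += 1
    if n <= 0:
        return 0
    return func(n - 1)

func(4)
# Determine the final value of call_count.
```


func(4) calls func(3) calls ... calls func(0)
Total calls: 4 + 1 (for base case) = 5


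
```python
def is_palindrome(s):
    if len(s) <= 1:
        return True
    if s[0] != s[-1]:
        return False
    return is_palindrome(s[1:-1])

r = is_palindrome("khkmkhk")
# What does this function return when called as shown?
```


is_palindrome("khkmkhk")
"khkmkhk": s[0]='k' == s[-1]='k' -> is_palindrome("hkmkh")
"hkmkh": s[0]='h' == s[-1]='h' -> is_palindrome("kmk")
"kmk": s[0]='k' == s[-1]='k' -> is_palindrome("m")
"m": len <= 1 -> True
= True


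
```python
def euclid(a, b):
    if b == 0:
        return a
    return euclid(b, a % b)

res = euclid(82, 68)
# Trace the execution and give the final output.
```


euclid(82, 68)
= euclid(68, 82 % 68) = euclid(68, 14)
= euclid(14, 68 % 14) = euclid(14, 12)
= euclid(12, 14 % 12) = euclid(12, 2)
= euclid(2, 12 % 2) = euclid(2, 0)
b == 0, return a = 2


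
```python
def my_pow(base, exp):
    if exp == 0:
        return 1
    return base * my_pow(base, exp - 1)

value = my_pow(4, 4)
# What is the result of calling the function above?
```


my_pow(4, 4)
= 4 * my_pow(4, 3)
= 4 * 4 * my_pow(4, 2)
= 4 * 4 * 4 * my_pow(4, 1)
= 4 * 4 * 4 * 4 * my_pow(4, 0)
= 4 * 4 * 4 * 4 * 1
= 256


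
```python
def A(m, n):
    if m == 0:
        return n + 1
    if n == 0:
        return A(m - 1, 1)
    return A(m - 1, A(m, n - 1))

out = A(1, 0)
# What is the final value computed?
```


A(1, 0)
n == 0: return A(0, 1)
= A(0, 1) = 2
= 2


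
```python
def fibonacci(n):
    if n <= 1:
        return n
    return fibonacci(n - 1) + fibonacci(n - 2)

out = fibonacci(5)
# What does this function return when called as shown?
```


fibonacci(5)
= fibonacci(4) + fibonacci(3)
= (fibonacci(3) + fibonacci(2)) + fibonacci(3)
Computing bottom-up: fibonacci(0)=0, fibonacci(1)=1, fibonacci(2)=1, fibonacci(3)=2, fibonacci(4)=3, fibonacci(5)=5
= 5


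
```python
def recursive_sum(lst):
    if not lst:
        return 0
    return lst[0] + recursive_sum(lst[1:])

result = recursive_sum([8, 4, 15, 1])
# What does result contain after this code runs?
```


recursive_sum([8, 4, 15, 1])
= 8 + recursive_sum([4, 15, 1])
= 8 + 4 + recursive_sum([15, 1])
= 8 + 4 + 15 + recursive_sum([1])
= 8 + 4 + 15 + 1 + recursive_sum([])
= 8 + 4 + 15 + 1 + 0
= 28


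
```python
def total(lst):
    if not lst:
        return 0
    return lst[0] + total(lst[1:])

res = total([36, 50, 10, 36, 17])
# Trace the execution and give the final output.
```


total([36, 50, 10, 36, 17])
= 36 + total([50, 10, 36, 17])
= 36 + 50 + total([10, 36, 17])
= 36 + 50 + 10 + total([36, 17])
= 36 + 50 + 10 + 36 + total([17])
= 36 + 50 + 10 + 36 + 17 + total([])
= 36 + 50 + 10 + 36 + 17 + 0
= 149


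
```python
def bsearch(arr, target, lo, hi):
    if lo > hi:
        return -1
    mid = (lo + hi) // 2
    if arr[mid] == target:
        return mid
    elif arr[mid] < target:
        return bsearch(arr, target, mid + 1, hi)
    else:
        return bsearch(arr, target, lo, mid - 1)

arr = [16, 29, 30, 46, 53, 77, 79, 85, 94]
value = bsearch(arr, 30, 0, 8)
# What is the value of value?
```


bsearch(arr, 30, 0, 8)
lo=0, hi=8, mid=4, arr[mid]=53
53 > 30, search left half
lo=0, hi=3, mid=1, arr[mid]=29
29 < 30, search right half
lo=2, hi=3, mid=2, arr[mid]=30
arr[2] == 30, found at index 2
= 2


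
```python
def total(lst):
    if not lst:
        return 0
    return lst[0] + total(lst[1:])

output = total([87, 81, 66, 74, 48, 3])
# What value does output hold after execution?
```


total([87, 81, 66, 74, 48, 3])
= 87 + total([81, 66, 74, 48, 3])
= 87 + 81 + total([66, 74, 48, 3])
= 87 + 81 + 66 + total([74, 48, 3])
= 87 + 81 + 66 + 74 + total([48, 3])
= 87 + 81 + 66 + 74 + 48 + total([3])
= 87 + 81 + 66 + 74 + 48 + 3 + total([])
= 87 + 81 + 66 + 74 + 48 + 3 + 0
= 359


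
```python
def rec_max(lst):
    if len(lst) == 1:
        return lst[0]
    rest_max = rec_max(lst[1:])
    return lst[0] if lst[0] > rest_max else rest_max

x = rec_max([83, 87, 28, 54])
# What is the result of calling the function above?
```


rec_max([83, 87, 28, 54])
= compare 83 with rec_max([87, 28, 54])
= compare 87 with rec_max([28, 54])
= compare 28 with rec_max([54])
Base: rec_max([54]) = 54
compare 28 with 54: max = 54
compare 87 with 54: max = 87
compare 83 with 87: max = 87
= 87


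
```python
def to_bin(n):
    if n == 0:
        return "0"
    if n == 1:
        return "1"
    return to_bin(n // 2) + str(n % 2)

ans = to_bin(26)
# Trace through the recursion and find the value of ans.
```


to_bin(26)
= to_bin(13) + "0"
= to_bin(6) + "1" + "0"
= to_bin(3) + "0" + "1" + "0"
= to_bin(1) + "1" + "0" + "1" + "0"
= "1" + "1" + "0" + "1" + "0"
= "11010"


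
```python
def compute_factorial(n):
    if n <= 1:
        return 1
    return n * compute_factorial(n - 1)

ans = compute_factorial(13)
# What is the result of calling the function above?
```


compute_factorial(13)
= 13 * compute_factorial(12)
= 13 * 12 * compute_factorial(11)
= 13 * 12 * 11 * compute_factorial(10)
= 13 * 12 * 11 * 10 * compute_factorial(9)
= 13 * 12 * 11 * 10 * 9 * compute_factorial(8)
= 13 * 12 * 11 * 10 * 9 * 8 * compute_factorial(7)
= 13 * 12 * 11 * 10 * 9 * 8 * 7 * compute_factorial(6)
= 13 * 12 * 11 * 10 * 9 * 8 * 7 * 6 * compute_factorial(5)
= 13 * 12 * 11 * 10 * 9 * 8 * 7 * 6 * 5 * compute_factorial(4)
= 13 * 12 * 11 * 10 * 9 * 8 * 7 * 6 * 5 * 4 * compute_factorial(3)
= 13 * 12 * 11 * 10 * 9 * 8 * 7 * 6 * 5 * 4 * 3 * compute_factorial(2)
= 13 * 12 * 11 * 10 * 9 * 8 * 7 * 6 * 5 * 4 * 3 * 2 * compute_factorial(1)
= 13 * 12 * 11 * 10 * 9 * 8 * 7 * 6 * 5 * 4 * 3 * 2 * 1
= 6227020800


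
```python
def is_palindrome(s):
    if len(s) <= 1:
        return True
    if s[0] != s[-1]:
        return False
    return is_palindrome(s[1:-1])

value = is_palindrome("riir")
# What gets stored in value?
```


is_palindrome("riir")
"riir": s[0]='r' == s[-1]='r' -> is_palindrome("ii")
"ii": s[0]='i' == s[-1]='i' -> is_palindrome("")
"": len <= 1 -> True
= True


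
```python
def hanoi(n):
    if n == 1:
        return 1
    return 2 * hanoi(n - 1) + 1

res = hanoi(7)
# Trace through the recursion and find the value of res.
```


hanoi(7)
= 2 * hanoi(6) + 1
= 2 * (2 * hanoi(5) + 1) + 1
= 2 * (2 * (2 * hanoi(4) + 1) + 1) + 1
= 2 * (2 * (2 * (2 * hanoi(3) + 1) + 1) + 1) + 1
= 2 * (2 * (2 * (2 * (2 * hanoi(2) + 1) + 1) + 1) + 1) + 1
= 2 * (2 * (2 * (2 * (2 * (2 * hanoi(1) + 1) + 1) + 1) + 1) + 1) + 1
Now compute bottom-up:
hanoi(1) = 1
hanoi(2) = 2 * 1 + 1 = 3
hanoi(3) = 2 * 3 + 1 = 7
hanoi(4) = 2 * 7 + 1 = 15
hanoi(5) = 2 * 15 + 1 = 31
hanoi(6) = 2 * 31 + 1 = 63
hanoi(7) = 2 * 63 + 1 = 127
= 127


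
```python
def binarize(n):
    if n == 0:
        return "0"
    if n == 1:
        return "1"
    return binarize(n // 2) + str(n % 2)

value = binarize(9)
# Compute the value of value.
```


binarize(9)
= binarize(4) + "1"
= binarize(2) + "0" + "1"
= binarize(1) + "0" + "0" + "1"
= "1" + "0" + "0" + "1"
= "1001"


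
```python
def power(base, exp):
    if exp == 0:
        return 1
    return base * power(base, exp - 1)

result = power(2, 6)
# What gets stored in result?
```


power(2, 6)
= 2 * power(2, 5)
= 2 * 2 * power(2, 4)
= 2 * 2 * 2 * power(2, 3)
= 2 * 2 * 2 * 2 * power(2, 2)
= 2 * 2 * 2 * 2 * 2 * power(2, 1)
= 2 * 2 * 2 * 2 * 2 * 2 * power(2, 0)
= 2 * 2 * 2 * 2 * 2 * 2 * 1
= 64


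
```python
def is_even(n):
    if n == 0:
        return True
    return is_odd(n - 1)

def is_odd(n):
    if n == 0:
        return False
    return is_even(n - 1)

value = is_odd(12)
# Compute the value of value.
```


is_odd(12)
= is_even(11)
= is_odd(10)
= is_even(9)
= is_odd(8)
= is_even(7)
= is_odd(6)
= is_even(5)
= is_odd(4)
= is_even(3)
= is_odd(2)
= is_even(1)
= is_odd(0)
n == 0: return False
= False


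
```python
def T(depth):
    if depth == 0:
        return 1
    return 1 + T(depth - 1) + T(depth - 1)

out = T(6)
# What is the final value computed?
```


T(6)
= 1 + T(5) + T(5)
= 1 + 2 * T(5)
T(k) = 2^(k+1) - 1
T(0) = 1
T(1) = 3
T(2) = 7
T(3) = 15
T(4) = 31
T(6) = 2^7 - 1 = 127


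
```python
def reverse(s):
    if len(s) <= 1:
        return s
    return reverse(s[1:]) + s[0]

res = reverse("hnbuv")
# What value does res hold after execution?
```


reverse("hnbuv")
= reverse("nbuv") + "h"
= reverse("buv") + "n" + "h"
= reverse("uv") + "b" + "n" + "h"
= reverse("v") + "u" + "b" + "n" + "h"
= "v" + "u" + "b" + "n" + "h"
= "vubnh"


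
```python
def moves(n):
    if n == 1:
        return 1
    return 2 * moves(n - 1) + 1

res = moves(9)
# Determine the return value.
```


moves(9)
= 2 * moves(8) + 1
= 2 * (2 * moves(7) + 1) + 1
= 2 * (2 * (2 * moves(6) + 1) + 1) + 1
= 2 * (2 * (2 * (2 * moves(5) + 1) + 1) + 1) + 1
= 2 * (2 * (2 * (2 * (2 * moves(4) + 1) + 1) + 1) + 1) + 1
= 2 * (2 * (2 * (2 * (2 * (2 * moves(3) + 1) + 1) + 1) + 1) + 1) + 1
= 2 * (2 * (2 * (2 * (2 * (2 * (2 * moves(2) + 1) + 1) + 1) + 1) + 1) + 1) + 1
= 2 * (2 * (2 * (2 * (2 * (2 * (2 * (2 * moves(1) + 1) + 1) + 1) + 1) + 1) + 1) + 1) + 1
Now compute bottom-up:
moves(1) = 1
moves(2) = 2 * 1 + 1 = 3
moves(3) = 2 * 3 + 1 = 7
moves(4) = 2 * 7 + 1 = 15
moves(5) = 2 * 15 + 1 = 31
moves(6) = 2 * 31 + 1 = 63
moves(7) = 2 * 63 + 1 = 127
moves(8) = 2 * 127 + 1 = 255
moves(9) = 2 * 255 + 1 = 511
= 511


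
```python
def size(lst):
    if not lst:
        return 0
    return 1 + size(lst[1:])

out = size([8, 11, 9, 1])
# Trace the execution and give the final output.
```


size([8, 11, 9, 1])
= 1 + size([11, 9, 1])
= 1 + 1 + size([9, 1])
= 1 + 1 + 1 + size([1])
= 1 + 1 + 1 + 1 + size([])
= 1 + 1 + 1 + 1 + 0
= 4


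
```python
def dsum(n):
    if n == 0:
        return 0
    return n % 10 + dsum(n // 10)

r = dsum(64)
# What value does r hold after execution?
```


dsum(64)
= 4 + dsum(6)
= 4 + 6 + dsum(0)
= 4 + 6 + 0
= 10


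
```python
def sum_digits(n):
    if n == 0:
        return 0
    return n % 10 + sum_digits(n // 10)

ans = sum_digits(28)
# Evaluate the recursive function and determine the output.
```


sum_digits(28)
= 8 + sum_digits(2)
= 8 + 2 + sum_digits(0)
= 8 + 2 + 0
= 10


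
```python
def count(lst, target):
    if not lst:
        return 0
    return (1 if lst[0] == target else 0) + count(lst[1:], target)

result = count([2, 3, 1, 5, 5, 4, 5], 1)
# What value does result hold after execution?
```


count([2, 3, 1, 5, 5, 4, 5], 1)
lst[0]=2 != 1: 0 + count([3, 1, 5, 5, 4, 5], 1)
lst[0]=3 != 1: 0 + count([1, 5, 5, 4, 5], 1)
lst[0]=1 == 1: 1 + count([5, 5, 4, 5], 1)
lst[0]=5 != 1: 0 + count([5, 4, 5], 1)
lst[0]=5 != 1: 0 + count([4, 5], 1)
lst[0]=4 != 1: 0 + count([5], 1)
lst[0]=5 != 1: 0 + count([], 1)
= 1


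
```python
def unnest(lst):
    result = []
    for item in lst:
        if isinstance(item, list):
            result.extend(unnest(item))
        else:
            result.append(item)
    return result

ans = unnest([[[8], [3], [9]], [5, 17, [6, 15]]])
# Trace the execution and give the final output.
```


unnest([[[8], [3], [9]], [5, 17, [6, 15]]])
Processing each element:
  [[8], [3], [9]] is a list -> unnest recursively -> [8, 3, 9]
  [5, 17, [6, 15]] is a list -> unnest recursively -> [5, 17, 6, 15]
= [8, 3, 9, 5, 17, 6, 15]


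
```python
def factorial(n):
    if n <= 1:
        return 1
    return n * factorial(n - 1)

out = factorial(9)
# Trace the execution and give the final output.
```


factorial(9)
= 9 * factorial(8)
= 9 * 8 * factorial(7)
= 9 * 8 * 7 * factorial(6)
= 9 * 8 * 7 * 6 * factorial(5)
= 9 * 8 * 7 * 6 * 5 * factorial(4)
= 9 * 8 * 7 * 6 * 5 * 4 * factorial(3)
= 9 * 8 * 7 * 6 * 5 * 4 * 3 * factorial(2)
= 9 * 8 * 7 * 6 * 5 * 4 * 3 * 2 * factorial(1)
= 9 * 8 * 7 * 6 * 5 * 4 * 3 * 2 * 1
= 362880


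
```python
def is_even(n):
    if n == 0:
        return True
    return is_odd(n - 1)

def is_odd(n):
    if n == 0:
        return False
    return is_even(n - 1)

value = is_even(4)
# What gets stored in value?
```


is_even(4)
= is_odd(3)
= is_even(2)
= is_odd(1)
= is_even(0)
n == 0: return True
= True


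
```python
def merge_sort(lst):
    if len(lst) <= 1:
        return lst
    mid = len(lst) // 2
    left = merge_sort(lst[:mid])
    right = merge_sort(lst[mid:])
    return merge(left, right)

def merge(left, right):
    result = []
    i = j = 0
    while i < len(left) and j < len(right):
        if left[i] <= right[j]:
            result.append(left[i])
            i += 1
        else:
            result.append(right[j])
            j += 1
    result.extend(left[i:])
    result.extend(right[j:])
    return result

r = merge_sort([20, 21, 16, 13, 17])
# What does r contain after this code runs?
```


merge_sort([20, 21, 16, 13, 17])
Split into [20, 21] and [16, 13, 17]
Left sorted: [20, 21]
Right sorted: [13, 16, 17]
Merge [20, 21] and [13, 16, 17]
= [13, 16, 17, 20, 21]


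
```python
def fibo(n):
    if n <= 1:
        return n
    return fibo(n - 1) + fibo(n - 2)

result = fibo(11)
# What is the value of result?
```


fibo(11)
= fibo(10) + fibo(9)
= (fibo(9) + fibo(8)) + fibo(9)
Computing bottom-up: fibo(0)=0, fibo(1)=1, fibo(2)=1, fibo(3)=2, fibo(4)=3, fibo(5)=5, fibo(6)=8, fibo(7)=13, fibo(8)=21, fibo(9)=34, fibo(10)=55, fibo(11)=89
= 89


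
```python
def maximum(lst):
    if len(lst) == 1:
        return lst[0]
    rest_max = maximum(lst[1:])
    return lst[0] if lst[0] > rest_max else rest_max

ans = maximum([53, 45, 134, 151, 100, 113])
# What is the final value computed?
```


maximum([53, 45, 134, 151, 100, 113])
= compare 53 with maximum([45, 134, 151, 100, 113])
= compare 45 with maximum([134, 151, 100, 113])
= compare 134 with maximum([151, 100, 113])
= compare 151 with maximum([100, 113])
= compare 100 with maximum([113])
Base: maximum([113]) = 113
compare 100 with 113: max = 113
compare 151 with 113: max = 151
compare 134 with 151: max = 151
compare 45 with 151: max = 151
compare 53 with 151: max = 151
= 151


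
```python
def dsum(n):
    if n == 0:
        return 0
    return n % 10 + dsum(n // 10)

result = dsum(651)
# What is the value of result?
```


dsum(651)
= 1 + dsum(65)
= 1 + 5 + dsum(6)
= 1 + 5 + 6 + dsum(0)
= 1 + 5 + 6 + 0
= 12


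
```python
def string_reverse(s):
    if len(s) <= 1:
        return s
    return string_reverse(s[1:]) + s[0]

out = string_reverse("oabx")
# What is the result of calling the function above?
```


string_reverse("oabx")
= string_reverse("abx") + "o"
= string_reverse("bx") + "a" + "o"
= string_reverse("x") + "b" + "a" + "o"
= "x" + "b" + "a" + "o"
= "xbao"


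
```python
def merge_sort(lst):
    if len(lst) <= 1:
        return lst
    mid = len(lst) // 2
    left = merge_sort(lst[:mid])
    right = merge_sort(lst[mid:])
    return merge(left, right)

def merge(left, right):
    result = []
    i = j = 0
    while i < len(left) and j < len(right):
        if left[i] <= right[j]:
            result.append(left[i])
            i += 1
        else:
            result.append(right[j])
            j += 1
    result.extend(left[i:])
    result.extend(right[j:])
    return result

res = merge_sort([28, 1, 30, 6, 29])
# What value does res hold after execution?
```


merge_sort([28, 1, 30, 6, 29])
Split into [28, 1] and [30, 6, 29]
Left sorted: [1, 28]
Right sorted: [6, 29, 30]
Merge [1, 28] and [6, 29, 30]
= [1, 6, 28, 29, 30]


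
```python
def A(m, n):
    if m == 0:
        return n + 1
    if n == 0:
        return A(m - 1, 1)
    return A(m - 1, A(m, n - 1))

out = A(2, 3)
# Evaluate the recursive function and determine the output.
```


A(2, 3)
= A(1, A(2, 2))
First compute A(2, 2) = 7
= A(1, 7)
= 9


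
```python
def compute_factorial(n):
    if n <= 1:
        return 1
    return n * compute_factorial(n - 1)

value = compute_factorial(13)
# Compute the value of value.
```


compute_factorial(13)
= 13 * compute_factorial(12)
= 13 * 12 * compute_factorial(11)
= 13 * 12 * 11 * compute_factorial(10)
= 13 * 12 * 11 * 10 * compute_factorial(9)
= 13 * 12 * 11 * 10 * 9 * compute_factorial(8)
= 13 * 12 * 11 * 10 * 9 * 8 * compute_factorial(7)
= 13 * 12 * 11 * 10 * 9 * 8 * 7 * compute_factorial(6)
= 13 * 12 * 11 * 10 * 9 * 8 * 7 * 6 * compute_factorial(5)
= 13 * 12 * 11 * 10 * 9 * 8 * 7 * 6 * 5 * compute_factorial(4)
= 13 * 12 * 11 * 10 * 9 * 8 * 7 * 6 * 5 * 4 * compute_factorial(3)
= 13 * 12 * 11 * 10 * 9 * 8 * 7 * 6 * 5 * 4 * 3 * compute_factorial(2)
= 13 * 12 * 11 * 10 * 9 * 8 * 7 * 6 * 5 * 4 * 3 * 2 * compute_factorial(1)
= 13 * 12 * 11 * 10 * 9 * 8 * 7 * 6 * 5 * 4 * 3 * 2 * 1
= 6227020800


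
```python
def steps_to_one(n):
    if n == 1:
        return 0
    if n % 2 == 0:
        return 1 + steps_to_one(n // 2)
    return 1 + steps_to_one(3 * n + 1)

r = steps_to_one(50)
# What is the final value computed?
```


steps_to_one(50)
50 is even -> steps_to_one(25)
25 is odd -> 3*25+1 = 76 -> steps_to_one(76)
76 is even -> steps_to_one(38)
38 is even -> steps_to_one(19)
19 is odd -> 3*19+1 = 58 -> steps_to_one(58)
58 is even -> steps_to_one(29)
29 is odd -> 3*29+1 = 88 -> steps_to_one(88)
88 is even -> steps_to_one(44)
44 is even -> steps_to_one(22)
22 is even -> steps_to_one(11)
11 is odd -> 3*11+1 = 34 -> steps_to_one(34)
34 is even -> steps_to_one(17)
17 is odd -> 3*17+1 = 52 -> steps_to_one(52)
52 is even -> steps_to_one(26)
26 is even -> steps_to_one(13)
13 is odd -> 3*13+1 = 40 -> steps_to_one(40)
40 is even -> steps_to_one(20)
20 is even -> steps_to_one(10)
10 is even -> steps_to_one(5)
5 is odd -> 3*5+1 = 16 -> steps_to_one(16)
16 is even -> steps_to_one(8)
8 is even -> steps_to_one(4)
4 is even -> steps_to_one(2)
2 is even -> steps_to_one(1)
Reached 1 after 24 steps
= 24


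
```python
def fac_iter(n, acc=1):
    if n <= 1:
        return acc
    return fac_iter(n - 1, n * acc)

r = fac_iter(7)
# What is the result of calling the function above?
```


fac_iter(7, 1)
= fac_iter(6, 7 * 1) = fac_iter(6, 7)
= fac_iter(5, 6 * 7) = fac_iter(5, 42)
= fac_iter(4, 5 * 42) = fac_iter(4, 210)
= fac_iter(3, 4 * 210) = fac_iter(3, 840)
= fac_iter(2, 3 * 840) = fac_iter(2, 2520)
= fac_iter(1, 2 * 2520) = fac_iter(1, 5040)
n <= 1, return acc = 5040


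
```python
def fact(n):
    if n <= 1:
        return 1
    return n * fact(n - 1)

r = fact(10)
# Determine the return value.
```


fact(10)
= 10 * fact(9)
= 10 * 9 * fact(8)
= 10 * 9 * 8 * fact(7)
= 10 * 9 * 8 * 7 * fact(6)
= 10 * 9 * 8 * 7 * 6 * fact(5)
= 10 * 9 * 8 * 7 * 6 * 5 * fact(4)
= 10 * 9 * 8 * 7 * 6 * 5 * 4 * fact(3)
= 10 * 9 * 8 * 7 * 6 * 5 * 4 * 3 * fact(2)
= 10 * 9 * 8 * 7 * 6 * 5 * 4 * 3 * 2 * fact(1)
= 10 * 9 * 8 * 7 * 6 * 5 * 4 * 3 * 2 * 1
= 3628800


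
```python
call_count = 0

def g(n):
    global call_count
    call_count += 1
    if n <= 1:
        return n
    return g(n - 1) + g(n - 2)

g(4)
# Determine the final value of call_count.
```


g(4) calls g(3) and g(2); each non-base call branches into two more.
Let C(k) = total number of calls made by g(k), including the call to g(k) itself.
Base cases: C(0) = 1, C(1) = 1
Recurrence: C(k) = 1 + C(k-1) + C(k-2)
  C(2) = 1 + C(1) + C(0) = 1 + 1 + 1 = 3
  C(3) = 1 + C(2) + C(1) = 1 + 3 + 1 = 5
  C(4) = 1 + C(3) + C(2) = 1 + 5 + 3 = 9
Total calls = C(4) = 9


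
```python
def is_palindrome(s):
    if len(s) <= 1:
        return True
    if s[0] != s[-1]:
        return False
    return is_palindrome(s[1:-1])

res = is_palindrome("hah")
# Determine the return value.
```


is_palindrome("hah")
"hah": s[0]='h' == s[-1]='h' -> is_palindrome("a")
"a": len <= 1 -> True
= True


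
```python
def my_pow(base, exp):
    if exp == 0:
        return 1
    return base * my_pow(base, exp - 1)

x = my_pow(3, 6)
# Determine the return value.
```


my_pow(3, 6)
= 3 * my_pow(3, 5)
= 3 * 3 * my_pow(3, 4)
= 3 * 3 * 3 * my_pow(3, 3)
= 3 * 3 * 3 * 3 * my_pow(3, 2)
= 3 * 3 * 3 * 3 * 3 * my_pow(3, 1)
= 3 * 3 * 3 * 3 * 3 * 3 * my_pow(3, 0)
= 3 * 3 * 3 * 3 * 3 * 3 * 1
= 729


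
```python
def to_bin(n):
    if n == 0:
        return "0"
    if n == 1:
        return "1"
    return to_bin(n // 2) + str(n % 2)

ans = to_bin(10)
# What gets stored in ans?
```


to_bin(10)
= to_bin(5) + "0"
= to_bin(2) + "1" + "0"
= to_bin(1) + "0" + "1" + "0"
= "1" + "0" + "1" + "0"
= "1010"


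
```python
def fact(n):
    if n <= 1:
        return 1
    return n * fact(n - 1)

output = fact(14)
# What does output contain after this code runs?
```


fact(14)
= 14 * fact(13)
= 14 * 13 * fact(12)
= 14 * 13 * 12 * fact(11)
= 14 * 13 * 12 * 11 * fact(10)
= 14 * 13 * 12 * 11 * 10 * fact(9)
= 14 * 13 * 12 * 11 * 10 * 9 * fact(8)
= 14 * 13 * 12 * 11 * 10 * 9 * 8 * fact(7)
= 14 * 13 * 12 * 11 * 10 * 9 * 8 * 7 * fact(6)
= 14 * 13 * 12 * 11 * 10 * 9 * 8 * 7 * 6 * fact(5)
= 14 * 13 * 12 * 11 * 10 * 9 * 8 * 7 * 6 * 5 * fact(4)
= 14 * 13 * 12 * 11 * 10 * 9 * 8 * 7 * 6 * 5 * 4 * fact(3)
= 14 * 13 * 12 * 11 * 10 * 9 * 8 * 7 * 6 * 5 * 4 * 3 * fact(2)
= 14 * 13 * 12 * 11 * 10 * 9 * 8 * 7 * 6 * 5 * 4 * 3 * 2 * fact(1)
= 14 * 13 * 12 * 11 * 10 * 9 * 8 * 7 * 6 * 5 * 4 * 3 * 2 * 1
= 87178291200


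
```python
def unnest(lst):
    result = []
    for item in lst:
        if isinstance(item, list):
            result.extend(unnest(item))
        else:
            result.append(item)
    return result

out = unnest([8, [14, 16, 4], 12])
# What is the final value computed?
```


unnest([8, [14, 16, 4], 12])
Processing each element:
  8 is not a list -> append 8
  [14, 16, 4] is a list -> unnest recursively -> [14, 16, 4]
  12 is not a list -> append 12
= [8, 14, 16, 4, 12]


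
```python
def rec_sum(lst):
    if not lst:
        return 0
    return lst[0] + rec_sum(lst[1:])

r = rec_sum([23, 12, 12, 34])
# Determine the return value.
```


rec_sum([23, 12, 12, 34])
= 23 + rec_sum([12, 12, 34])
= 23 + 12 + rec_sum([12, 34])
= 23 + 12 + 12 + rec_sum([34])
= 23 + 12 + 12 + 34 + rec_sum([])
= 23 + 12 + 12 + 34 + 0
= 81


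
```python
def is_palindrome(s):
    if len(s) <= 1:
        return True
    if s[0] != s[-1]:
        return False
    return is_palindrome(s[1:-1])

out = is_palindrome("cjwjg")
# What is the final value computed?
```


is_palindrome("cjwjg")
"cjwjg": s[0]='c' != s[-1]='g' -> False
= False


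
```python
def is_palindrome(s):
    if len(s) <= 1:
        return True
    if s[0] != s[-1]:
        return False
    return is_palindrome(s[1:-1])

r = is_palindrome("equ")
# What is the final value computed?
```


is_palindrome("equ")
"equ": s[0]='e' != s[-1]='u' -> False
= False


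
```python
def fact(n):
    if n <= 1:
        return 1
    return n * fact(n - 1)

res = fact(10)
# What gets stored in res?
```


fact(10)
= 10 * fact(9)
= 10 * 9 * fact(8)
= 10 * 9 * 8 * fact(7)
= 10 * 9 * 8 * 7 * fact(6)
= 10 * 9 * 8 * 7 * 6 * fact(5)
= 10 * 9 * 8 * 7 * 6 * 5 * fact(4)
= 10 * 9 * 8 * 7 * 6 * 5 * 4 * fact(3)
= 10 * 9 * 8 * 7 * 6 * 5 * 4 * 3 * fact(2)
= 10 * 9 * 8 * 7 * 6 * 5 * 4 * 3 * 2 * fact(1)
= 10 * 9 * 8 * 7 * 6 * 5 * 4 * 3 * 2 * 1
= 3628800


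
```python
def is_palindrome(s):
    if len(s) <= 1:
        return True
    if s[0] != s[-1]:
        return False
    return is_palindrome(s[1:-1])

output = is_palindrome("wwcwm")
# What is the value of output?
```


is_palindrome("wwcwm")
"wwcwm": s[0]='w' != s[-1]='m' -> False
= False


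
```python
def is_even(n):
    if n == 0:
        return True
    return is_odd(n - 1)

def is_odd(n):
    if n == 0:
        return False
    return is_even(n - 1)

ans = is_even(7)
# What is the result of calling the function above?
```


is_even(7)
= is_odd(6)
= is_even(5)
= is_odd(4)
= is_even(3)
= is_odd(2)
= is_even(1)
= is_odd(0)
n == 0: return False
= False


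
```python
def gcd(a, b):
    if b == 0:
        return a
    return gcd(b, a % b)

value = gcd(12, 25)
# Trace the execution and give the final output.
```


gcd(12, 25)
= gcd(25, 12 % 25) = gcd(25, 12)
= gcd(12, 25 % 12) = gcd(12, 1)
= gcd(1, 12 % 1) = gcd(1, 0)
b == 0, return a = 1


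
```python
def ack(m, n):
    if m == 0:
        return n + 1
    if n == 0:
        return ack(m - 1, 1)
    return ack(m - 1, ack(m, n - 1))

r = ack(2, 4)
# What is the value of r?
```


ack(2, 4)
= ack(1, ack(2, 3))
First compute ack(2, 3) = 9
= ack(1, 9)
= 11


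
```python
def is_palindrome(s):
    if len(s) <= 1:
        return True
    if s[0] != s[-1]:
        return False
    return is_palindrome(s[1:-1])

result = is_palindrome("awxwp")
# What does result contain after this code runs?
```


is_palindrome("awxwp")
"awxwp": s[0]='a' != s[-1]='p' -> False
= False


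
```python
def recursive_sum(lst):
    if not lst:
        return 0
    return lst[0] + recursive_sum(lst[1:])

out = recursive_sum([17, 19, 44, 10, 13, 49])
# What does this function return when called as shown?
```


recursive_sum([17, 19, 44, 10, 13, 49])
= 17 + recursive_sum([19, 44, 10, 13, 49])
= 17 + 19 + recursive_sum([44, 10, 13, 49])
= 17 + 19 + 44 + recursive_sum([10, 13, 49])
= 17 + 19 + 44 + 10 + recursive_sum([13, 49])
= 17 + 19 + 44 + 10 + 13 + recursive_sum([49])
= 17 + 19 + 44 + 10 + 13 + 49 + recursive_sum([])
= 17 + 19 + 44 + 10 + 13 + 49 + 0
= 152


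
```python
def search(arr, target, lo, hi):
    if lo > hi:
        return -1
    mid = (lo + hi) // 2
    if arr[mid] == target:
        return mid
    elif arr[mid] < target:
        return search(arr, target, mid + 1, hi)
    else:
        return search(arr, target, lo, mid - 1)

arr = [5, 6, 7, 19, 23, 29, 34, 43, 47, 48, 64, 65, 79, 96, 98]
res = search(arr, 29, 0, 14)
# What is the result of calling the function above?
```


search(arr, 29, 0, 14)
lo=0, hi=14, mid=7, arr[mid]=43
43 > 29, search left half
lo=0, hi=6, mid=3, arr[mid]=19
19 < 29, search right half
lo=4, hi=6, mid=5, arr[mid]=29
arr[5] == 29, found at index 5
= 5


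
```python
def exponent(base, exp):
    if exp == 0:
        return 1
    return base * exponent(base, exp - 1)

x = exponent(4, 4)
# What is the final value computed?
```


exponent(4, 4)
= 4 * exponent(4, 3)
= 4 * 4 * exponent(4, 2)
= 4 * 4 * 4 * exponent(4, 1)
= 4 * 4 * 4 * 4 * exponent(4, 0)
= 4 * 4 * 4 * 4 * 1
= 256
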